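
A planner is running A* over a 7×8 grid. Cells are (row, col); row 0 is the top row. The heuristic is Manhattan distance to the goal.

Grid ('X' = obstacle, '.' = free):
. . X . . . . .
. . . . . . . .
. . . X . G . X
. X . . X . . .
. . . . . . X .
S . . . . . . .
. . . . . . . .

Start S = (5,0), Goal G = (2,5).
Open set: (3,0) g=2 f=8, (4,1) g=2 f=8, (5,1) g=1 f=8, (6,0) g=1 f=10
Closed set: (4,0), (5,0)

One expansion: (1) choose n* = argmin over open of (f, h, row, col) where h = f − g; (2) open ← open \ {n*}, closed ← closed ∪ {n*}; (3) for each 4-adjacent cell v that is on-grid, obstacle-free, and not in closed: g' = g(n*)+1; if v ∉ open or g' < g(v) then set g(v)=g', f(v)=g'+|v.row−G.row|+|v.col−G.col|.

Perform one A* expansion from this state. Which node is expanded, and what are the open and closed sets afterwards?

step 1: expand (3,0) (f=8, h=6) → closed; open now [(2,0) g=3 f=8, (4,1) g=2 f=8, (5,1) g=1 f=8, (6,0) g=1 f=10]

expanded=(3,0); open=[(2,0) g=3 f=8, (4,1) g=2 f=8, (5,1) g=1 f=8, (6,0) g=1 f=10]; closed=[(3,0), (4,0), (5,0)]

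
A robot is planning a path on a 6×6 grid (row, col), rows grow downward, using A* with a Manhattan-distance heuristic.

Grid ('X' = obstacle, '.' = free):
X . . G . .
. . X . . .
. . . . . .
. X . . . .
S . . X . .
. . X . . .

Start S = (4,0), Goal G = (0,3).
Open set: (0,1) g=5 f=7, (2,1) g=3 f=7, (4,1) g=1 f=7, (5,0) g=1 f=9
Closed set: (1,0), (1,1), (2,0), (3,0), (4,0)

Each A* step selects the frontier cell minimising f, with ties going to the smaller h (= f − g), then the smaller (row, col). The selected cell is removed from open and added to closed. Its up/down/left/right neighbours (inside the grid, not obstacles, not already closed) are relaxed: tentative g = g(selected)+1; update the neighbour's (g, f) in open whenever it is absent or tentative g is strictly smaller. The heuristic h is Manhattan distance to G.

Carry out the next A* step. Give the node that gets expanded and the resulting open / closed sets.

step 1: expand (0,1) (f=7, h=2) → closed; open now [(0,2) g=6 f=7, (2,1) g=3 f=7, (4,1) g=1 f=7, (5,0) g=1 f=9]

expanded=(0,1); open=[(0,2) g=6 f=7, (2,1) g=3 f=7, (4,1) g=1 f=7, (5,0) g=1 f=9]; closed=[(0,1), (1,0), (1,1), (2,0), (3,0), (4,0)]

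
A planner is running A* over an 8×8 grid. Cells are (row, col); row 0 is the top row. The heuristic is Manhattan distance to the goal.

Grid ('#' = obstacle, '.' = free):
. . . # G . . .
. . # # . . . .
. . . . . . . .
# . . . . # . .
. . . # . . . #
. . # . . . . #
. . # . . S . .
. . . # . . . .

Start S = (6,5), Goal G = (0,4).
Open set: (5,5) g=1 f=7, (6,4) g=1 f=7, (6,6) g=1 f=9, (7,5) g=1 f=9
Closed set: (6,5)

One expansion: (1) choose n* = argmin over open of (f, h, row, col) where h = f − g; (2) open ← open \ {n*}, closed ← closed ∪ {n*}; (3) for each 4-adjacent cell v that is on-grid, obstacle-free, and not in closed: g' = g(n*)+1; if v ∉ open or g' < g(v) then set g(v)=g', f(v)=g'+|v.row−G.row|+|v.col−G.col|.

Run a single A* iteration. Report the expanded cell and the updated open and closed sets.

step 1: expand (5,5) (f=7, h=6) → closed; open now [(4,5) g=2 f=7, (5,4) g=2 f=7, (5,6) g=2 f=9, (6,4) g=1 f=7, (6,6) g=1 f=9, (7,5) g=1 f=9]

expanded=(5,5); open=[(4,5) g=2 f=7, (5,4) g=2 f=7, (5,6) g=2 f=9, (6,4) g=1 f=7, (6,6) g=1 f=9, (7,5) g=1 f=9]; closed=[(5,5), (6,5)]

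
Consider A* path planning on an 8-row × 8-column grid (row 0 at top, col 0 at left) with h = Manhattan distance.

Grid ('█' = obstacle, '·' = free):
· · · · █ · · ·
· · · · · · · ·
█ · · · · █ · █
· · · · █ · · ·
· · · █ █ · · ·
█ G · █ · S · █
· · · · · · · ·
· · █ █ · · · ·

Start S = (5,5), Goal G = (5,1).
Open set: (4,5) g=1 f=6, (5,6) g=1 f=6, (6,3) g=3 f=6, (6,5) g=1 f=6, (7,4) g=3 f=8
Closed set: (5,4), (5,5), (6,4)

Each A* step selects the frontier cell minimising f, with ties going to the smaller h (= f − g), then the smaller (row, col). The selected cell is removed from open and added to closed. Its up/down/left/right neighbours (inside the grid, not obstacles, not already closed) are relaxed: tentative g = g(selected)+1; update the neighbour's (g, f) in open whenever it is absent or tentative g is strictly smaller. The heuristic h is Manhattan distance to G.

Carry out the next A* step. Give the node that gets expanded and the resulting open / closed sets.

expanded=(6,3); open=[(4,5) g=1 f=6, (5,6) g=1 f=6, (6,2) g=4 f=6, (6,5) g=1 f=6, (7,4) g=3 f=8]; closed=[(5,4), (5,5), (6,3), (6,4)]

step 1: expand (6,3) (f=6, h=3) → closed; open now [(4,5) g=1 f=6, (5,6) g=1 f=6, (6,2) g=4 f=6, (6,5) g=1 f=6, (7,4) g=3 f=8]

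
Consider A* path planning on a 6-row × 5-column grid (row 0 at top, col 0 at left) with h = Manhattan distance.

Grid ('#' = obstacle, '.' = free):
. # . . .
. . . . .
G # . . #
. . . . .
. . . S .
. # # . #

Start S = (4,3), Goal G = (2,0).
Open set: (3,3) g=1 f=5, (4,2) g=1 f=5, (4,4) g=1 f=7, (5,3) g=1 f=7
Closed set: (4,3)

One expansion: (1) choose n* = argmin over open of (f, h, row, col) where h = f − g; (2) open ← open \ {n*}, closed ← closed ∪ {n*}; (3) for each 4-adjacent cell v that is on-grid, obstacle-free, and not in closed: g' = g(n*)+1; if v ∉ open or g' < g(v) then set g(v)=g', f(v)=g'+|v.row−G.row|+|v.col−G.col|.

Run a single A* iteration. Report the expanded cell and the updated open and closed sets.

expanded=(3,3); open=[(2,3) g=2 f=5, (3,2) g=2 f=5, (3,4) g=2 f=7, (4,2) g=1 f=5, (4,4) g=1 f=7, (5,3) g=1 f=7]; closed=[(3,3), (4,3)]

step 1: expand (3,3) (f=5, h=4) → closed; open now [(2,3) g=2 f=5, (3,2) g=2 f=5, (3,4) g=2 f=7, (4,2) g=1 f=5, (4,4) g=1 f=7, (5,3) g=1 f=7]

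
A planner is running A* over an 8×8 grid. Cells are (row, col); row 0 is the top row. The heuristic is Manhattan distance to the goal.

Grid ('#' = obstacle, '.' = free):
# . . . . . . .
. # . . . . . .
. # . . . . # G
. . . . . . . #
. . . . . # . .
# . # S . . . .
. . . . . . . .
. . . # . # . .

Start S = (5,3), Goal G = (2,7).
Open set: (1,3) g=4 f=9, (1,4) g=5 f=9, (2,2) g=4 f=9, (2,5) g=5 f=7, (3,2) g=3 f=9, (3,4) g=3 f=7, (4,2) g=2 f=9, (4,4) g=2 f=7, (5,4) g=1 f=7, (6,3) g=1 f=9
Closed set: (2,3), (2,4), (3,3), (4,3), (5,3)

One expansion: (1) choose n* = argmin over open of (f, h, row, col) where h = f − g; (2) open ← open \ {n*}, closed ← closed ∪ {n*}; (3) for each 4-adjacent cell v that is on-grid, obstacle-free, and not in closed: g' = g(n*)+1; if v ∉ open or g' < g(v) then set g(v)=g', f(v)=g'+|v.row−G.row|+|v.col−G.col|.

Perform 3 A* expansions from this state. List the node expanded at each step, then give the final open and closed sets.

order=[(2,5) → (3,4) → (3,5)]; open=[(1,3) g=4 f=9, (1,4) g=5 f=9, (1,5) g=6 f=9, (2,2) g=4 f=9, (3,2) g=3 f=9, (3,6) g=5 f=7, (4,2) g=2 f=9, (4,4) g=2 f=7, (5,4) g=1 f=7, (6,3) g=1 f=9]; closed=[(2,3), (2,4), (2,5), (3,3), (3,4), (3,5), (4,3), (5,3)]

step 1: expand (2,5) (f=7, h=2) → closed; open now [(1,3) g=4 f=9, (1,4) g=5 f=9, (1,5) g=6 f=9, (2,2) g=4 f=9, (3,2) g=3 f=9, (3,4) g=3 f=7, (3,5) g=6 f=9, (4,2) g=2 f=9, (4,4) g=2 f=7, (5,4) g=1 f=7, (6,3) g=1 f=9]
step 2: expand (3,4) (f=7, h=4) → closed; open now [(1,3) g=4 f=9, (1,4) g=5 f=9, (1,5) g=6 f=9, (2,2) g=4 f=9, (3,2) g=3 f=9, (3,5) g=4 f=7, (4,2) g=2 f=9, (4,4) g=2 f=7, (5,4) g=1 f=7, (6,3) g=1 f=9]
step 3: expand (3,5) (f=7, h=3) → closed; open now [(1,3) g=4 f=9, (1,4) g=5 f=9, (1,5) g=6 f=9, (2,2) g=4 f=9, (3,2) g=3 f=9, (3,6) g=5 f=7, (4,2) g=2 f=9, (4,4) g=2 f=7, (5,4) g=1 f=7, (6,3) g=1 f=9]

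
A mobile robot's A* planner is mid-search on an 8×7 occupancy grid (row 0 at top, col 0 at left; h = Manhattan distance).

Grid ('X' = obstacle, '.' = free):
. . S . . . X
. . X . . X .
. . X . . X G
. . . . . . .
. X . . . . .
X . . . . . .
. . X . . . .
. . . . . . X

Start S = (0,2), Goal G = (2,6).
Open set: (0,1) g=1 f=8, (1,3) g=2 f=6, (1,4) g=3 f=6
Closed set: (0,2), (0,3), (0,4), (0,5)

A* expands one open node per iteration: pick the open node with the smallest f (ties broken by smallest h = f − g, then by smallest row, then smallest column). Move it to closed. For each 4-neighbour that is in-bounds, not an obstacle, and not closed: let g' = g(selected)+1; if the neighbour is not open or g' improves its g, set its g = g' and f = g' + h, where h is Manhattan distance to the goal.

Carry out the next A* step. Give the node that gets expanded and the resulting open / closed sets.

step 1: expand (1,4) (f=6, h=3) → closed; open now [(0,1) g=1 f=8, (1,3) g=2 f=6, (2,4) g=4 f=6]

expanded=(1,4); open=[(0,1) g=1 f=8, (1,3) g=2 f=6, (2,4) g=4 f=6]; closed=[(0,2), (0,3), (0,4), (0,5), (1,4)]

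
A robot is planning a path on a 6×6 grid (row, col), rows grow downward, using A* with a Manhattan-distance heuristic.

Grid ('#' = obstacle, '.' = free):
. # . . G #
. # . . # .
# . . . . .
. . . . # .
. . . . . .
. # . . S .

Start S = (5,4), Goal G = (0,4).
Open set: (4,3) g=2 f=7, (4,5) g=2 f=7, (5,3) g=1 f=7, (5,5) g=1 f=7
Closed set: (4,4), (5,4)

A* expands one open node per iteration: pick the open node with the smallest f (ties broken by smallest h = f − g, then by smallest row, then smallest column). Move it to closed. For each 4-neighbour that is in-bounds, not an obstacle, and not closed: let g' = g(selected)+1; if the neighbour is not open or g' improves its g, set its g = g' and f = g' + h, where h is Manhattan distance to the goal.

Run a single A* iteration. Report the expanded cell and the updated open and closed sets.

step 1: expand (4,3) (f=7, h=5) → closed; open now [(3,3) g=3 f=7, (4,2) g=3 f=9, (4,5) g=2 f=7, (5,3) g=1 f=7, (5,5) g=1 f=7]

expanded=(4,3); open=[(3,3) g=3 f=7, (4,2) g=3 f=9, (4,5) g=2 f=7, (5,3) g=1 f=7, (5,5) g=1 f=7]; closed=[(4,3), (4,4), (5,4)]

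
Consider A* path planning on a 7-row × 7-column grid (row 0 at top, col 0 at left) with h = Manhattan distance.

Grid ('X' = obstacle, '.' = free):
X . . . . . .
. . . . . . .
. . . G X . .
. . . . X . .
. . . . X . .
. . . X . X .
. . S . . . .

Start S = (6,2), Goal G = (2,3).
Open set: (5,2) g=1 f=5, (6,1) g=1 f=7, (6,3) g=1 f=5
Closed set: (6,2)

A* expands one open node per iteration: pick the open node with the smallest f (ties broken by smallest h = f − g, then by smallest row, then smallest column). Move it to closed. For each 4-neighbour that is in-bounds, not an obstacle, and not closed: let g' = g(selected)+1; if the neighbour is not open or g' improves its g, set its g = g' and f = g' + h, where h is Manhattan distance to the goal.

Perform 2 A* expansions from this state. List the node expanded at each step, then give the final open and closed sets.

order=[(5,2) → (4,2)]; open=[(3,2) g=3 f=5, (4,1) g=3 f=7, (4,3) g=3 f=5, (5,1) g=2 f=7, (6,1) g=1 f=7, (6,3) g=1 f=5]; closed=[(4,2), (5,2), (6,2)]

step 1: expand (5,2) (f=5, h=4) → closed; open now [(4,2) g=2 f=5, (5,1) g=2 f=7, (6,1) g=1 f=7, (6,3) g=1 f=5]
step 2: expand (4,2) (f=5, h=3) → closed; open now [(3,2) g=3 f=5, (4,1) g=3 f=7, (4,3) g=3 f=5, (5,1) g=2 f=7, (6,1) g=1 f=7, (6,3) g=1 f=5]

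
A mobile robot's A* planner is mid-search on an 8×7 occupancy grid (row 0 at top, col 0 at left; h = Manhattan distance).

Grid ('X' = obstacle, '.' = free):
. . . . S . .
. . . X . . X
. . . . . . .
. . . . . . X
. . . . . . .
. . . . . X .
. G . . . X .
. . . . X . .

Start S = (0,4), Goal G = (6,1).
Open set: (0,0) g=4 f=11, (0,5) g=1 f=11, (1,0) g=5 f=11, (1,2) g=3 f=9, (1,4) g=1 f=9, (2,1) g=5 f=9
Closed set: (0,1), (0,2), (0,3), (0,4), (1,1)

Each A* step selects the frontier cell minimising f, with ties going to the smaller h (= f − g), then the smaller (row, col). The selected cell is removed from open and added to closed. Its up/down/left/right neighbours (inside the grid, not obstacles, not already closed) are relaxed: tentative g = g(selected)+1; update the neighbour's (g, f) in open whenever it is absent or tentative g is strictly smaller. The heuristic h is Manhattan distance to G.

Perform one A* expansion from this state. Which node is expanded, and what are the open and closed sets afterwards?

expanded=(2,1); open=[(0,0) g=4 f=11, (0,5) g=1 f=11, (1,0) g=5 f=11, (1,2) g=3 f=9, (1,4) g=1 f=9, (2,0) g=6 f=11, (2,2) g=6 f=11, (3,1) g=6 f=9]; closed=[(0,1), (0,2), (0,3), (0,4), (1,1), (2,1)]

step 1: expand (2,1) (f=9, h=4) → closed; open now [(0,0) g=4 f=11, (0,5) g=1 f=11, (1,0) g=5 f=11, (1,2) g=3 f=9, (1,4) g=1 f=9, (2,0) g=6 f=11, (2,2) g=6 f=11, (3,1) g=6 f=9]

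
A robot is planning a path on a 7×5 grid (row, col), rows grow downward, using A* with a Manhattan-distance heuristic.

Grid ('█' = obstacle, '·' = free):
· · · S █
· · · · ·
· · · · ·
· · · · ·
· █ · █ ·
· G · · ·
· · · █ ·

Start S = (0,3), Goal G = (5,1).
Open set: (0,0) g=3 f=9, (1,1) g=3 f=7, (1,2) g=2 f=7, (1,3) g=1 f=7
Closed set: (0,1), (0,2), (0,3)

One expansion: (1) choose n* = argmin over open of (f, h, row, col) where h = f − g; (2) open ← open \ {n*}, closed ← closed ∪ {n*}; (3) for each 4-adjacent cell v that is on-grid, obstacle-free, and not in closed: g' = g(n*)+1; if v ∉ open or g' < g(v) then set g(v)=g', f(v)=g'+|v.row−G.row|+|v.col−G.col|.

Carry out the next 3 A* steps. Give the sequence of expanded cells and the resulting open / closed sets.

order=[(1,1) → (2,1) → (3,1)]; open=[(0,0) g=3 f=9, (1,0) g=4 f=9, (1,2) g=2 f=7, (1,3) g=1 f=7, (2,0) g=5 f=9, (2,2) g=5 f=9, (3,0) g=6 f=9, (3,2) g=6 f=9]; closed=[(0,1), (0,2), (0,3), (1,1), (2,1), (3,1)]

step 1: expand (1,1) (f=7, h=4) → closed; open now [(0,0) g=3 f=9, (1,0) g=4 f=9, (1,2) g=2 f=7, (1,3) g=1 f=7, (2,1) g=4 f=7]
step 2: expand (2,1) (f=7, h=3) → closed; open now [(0,0) g=3 f=9, (1,0) g=4 f=9, (1,2) g=2 f=7, (1,3) g=1 f=7, (2,0) g=5 f=9, (2,2) g=5 f=9, (3,1) g=5 f=7]
step 3: expand (3,1) (f=7, h=2) → closed; open now [(0,0) g=3 f=9, (1,0) g=4 f=9, (1,2) g=2 f=7, (1,3) g=1 f=7, (2,0) g=5 f=9, (2,2) g=5 f=9, (3,0) g=6 f=9, (3,2) g=6 f=9]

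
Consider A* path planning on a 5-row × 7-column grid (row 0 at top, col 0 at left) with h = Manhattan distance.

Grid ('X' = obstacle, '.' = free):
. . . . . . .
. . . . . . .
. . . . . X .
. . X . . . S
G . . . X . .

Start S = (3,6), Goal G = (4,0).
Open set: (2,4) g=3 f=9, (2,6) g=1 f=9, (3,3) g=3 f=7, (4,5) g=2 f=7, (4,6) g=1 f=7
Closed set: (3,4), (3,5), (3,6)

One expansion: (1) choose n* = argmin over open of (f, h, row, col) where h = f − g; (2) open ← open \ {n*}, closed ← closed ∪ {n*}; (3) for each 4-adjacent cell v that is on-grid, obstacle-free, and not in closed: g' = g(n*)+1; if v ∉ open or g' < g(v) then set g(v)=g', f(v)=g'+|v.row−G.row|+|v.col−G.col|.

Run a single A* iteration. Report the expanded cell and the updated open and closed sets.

expanded=(3,3); open=[(2,3) g=4 f=9, (2,4) g=3 f=9, (2,6) g=1 f=9, (4,3) g=4 f=7, (4,5) g=2 f=7, (4,6) g=1 f=7]; closed=[(3,3), (3,4), (3,5), (3,6)]

step 1: expand (3,3) (f=7, h=4) → closed; open now [(2,3) g=4 f=9, (2,4) g=3 f=9, (2,6) g=1 f=9, (4,3) g=4 f=7, (4,5) g=2 f=7, (4,6) g=1 f=7]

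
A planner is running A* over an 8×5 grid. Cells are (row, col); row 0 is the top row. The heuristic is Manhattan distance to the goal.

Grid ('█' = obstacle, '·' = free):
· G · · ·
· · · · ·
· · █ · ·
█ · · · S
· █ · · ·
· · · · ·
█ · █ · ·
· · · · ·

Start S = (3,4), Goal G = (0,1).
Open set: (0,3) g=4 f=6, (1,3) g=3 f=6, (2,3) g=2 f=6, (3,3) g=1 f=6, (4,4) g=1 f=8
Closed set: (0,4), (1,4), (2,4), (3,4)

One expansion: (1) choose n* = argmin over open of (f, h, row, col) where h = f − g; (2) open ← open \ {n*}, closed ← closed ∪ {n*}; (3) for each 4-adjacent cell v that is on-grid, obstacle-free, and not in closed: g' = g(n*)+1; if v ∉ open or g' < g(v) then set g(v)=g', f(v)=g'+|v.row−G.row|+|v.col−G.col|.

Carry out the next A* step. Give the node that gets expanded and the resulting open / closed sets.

step 1: expand (0,3) (f=6, h=2) → closed; open now [(0,2) g=5 f=6, (1,3) g=3 f=6, (2,3) g=2 f=6, (3,3) g=1 f=6, (4,4) g=1 f=8]

expanded=(0,3); open=[(0,2) g=5 f=6, (1,3) g=3 f=6, (2,3) g=2 f=6, (3,3) g=1 f=6, (4,4) g=1 f=8]; closed=[(0,3), (0,4), (1,4), (2,4), (3,4)]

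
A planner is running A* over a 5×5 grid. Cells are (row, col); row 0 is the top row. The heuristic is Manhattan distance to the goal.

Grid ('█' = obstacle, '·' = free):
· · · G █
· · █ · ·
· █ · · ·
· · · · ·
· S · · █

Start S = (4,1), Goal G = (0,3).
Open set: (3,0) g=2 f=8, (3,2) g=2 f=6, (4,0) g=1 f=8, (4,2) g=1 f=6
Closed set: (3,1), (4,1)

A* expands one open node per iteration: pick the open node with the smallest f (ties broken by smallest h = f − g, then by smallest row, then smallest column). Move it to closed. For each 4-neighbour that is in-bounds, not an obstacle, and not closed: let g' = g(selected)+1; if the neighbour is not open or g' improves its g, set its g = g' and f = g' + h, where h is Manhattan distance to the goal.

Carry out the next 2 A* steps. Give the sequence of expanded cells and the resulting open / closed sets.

order=[(3,2) → (2,2)]; open=[(2,3) g=4 f=6, (3,0) g=2 f=8, (3,3) g=3 f=6, (4,0) g=1 f=8, (4,2) g=1 f=6]; closed=[(2,2), (3,1), (3,2), (4,1)]

step 1: expand (3,2) (f=6, h=4) → closed; open now [(2,2) g=3 f=6, (3,0) g=2 f=8, (3,3) g=3 f=6, (4,0) g=1 f=8, (4,2) g=1 f=6]
step 2: expand (2,2) (f=6, h=3) → closed; open now [(2,3) g=4 f=6, (3,0) g=2 f=8, (3,3) g=3 f=6, (4,0) g=1 f=8, (4,2) g=1 f=6]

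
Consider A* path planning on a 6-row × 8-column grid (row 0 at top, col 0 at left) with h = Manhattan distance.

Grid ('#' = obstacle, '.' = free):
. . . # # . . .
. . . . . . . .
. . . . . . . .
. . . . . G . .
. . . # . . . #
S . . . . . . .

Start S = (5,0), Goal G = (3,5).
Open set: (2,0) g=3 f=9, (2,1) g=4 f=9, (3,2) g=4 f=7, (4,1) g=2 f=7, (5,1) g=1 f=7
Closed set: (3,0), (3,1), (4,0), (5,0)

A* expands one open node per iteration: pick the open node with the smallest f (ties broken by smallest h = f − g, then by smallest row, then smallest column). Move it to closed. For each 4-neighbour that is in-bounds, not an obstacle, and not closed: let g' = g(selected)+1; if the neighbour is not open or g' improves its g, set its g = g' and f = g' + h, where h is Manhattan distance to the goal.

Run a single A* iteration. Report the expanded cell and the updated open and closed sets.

expanded=(3,2); open=[(2,0) g=3 f=9, (2,1) g=4 f=9, (2,2) g=5 f=9, (3,3) g=5 f=7, (4,1) g=2 f=7, (4,2) g=5 f=9, (5,1) g=1 f=7]; closed=[(3,0), (3,1), (3,2), (4,0), (5,0)]

step 1: expand (3,2) (f=7, h=3) → closed; open now [(2,0) g=3 f=9, (2,1) g=4 f=9, (2,2) g=5 f=9, (3,3) g=5 f=7, (4,1) g=2 f=7, (4,2) g=5 f=9, (5,1) g=1 f=7]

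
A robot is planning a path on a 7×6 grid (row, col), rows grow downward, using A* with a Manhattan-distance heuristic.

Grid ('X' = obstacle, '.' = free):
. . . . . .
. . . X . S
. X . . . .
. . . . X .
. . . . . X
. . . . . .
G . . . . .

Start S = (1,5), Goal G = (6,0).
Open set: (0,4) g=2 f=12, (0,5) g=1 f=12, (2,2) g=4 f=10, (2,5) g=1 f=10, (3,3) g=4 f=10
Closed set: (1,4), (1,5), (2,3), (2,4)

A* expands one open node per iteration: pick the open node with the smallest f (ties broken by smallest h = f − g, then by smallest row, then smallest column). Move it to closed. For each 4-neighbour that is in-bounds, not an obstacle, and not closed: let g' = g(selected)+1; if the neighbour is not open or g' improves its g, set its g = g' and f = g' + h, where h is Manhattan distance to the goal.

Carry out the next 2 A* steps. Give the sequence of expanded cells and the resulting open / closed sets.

step 1: expand (2,2) (f=10, h=6) → closed; open now [(0,4) g=2 f=12, (0,5) g=1 f=12, (1,2) g=5 f=12, (2,5) g=1 f=10, (3,2) g=5 f=10, (3,3) g=4 f=10]
step 2: expand (3,2) (f=10, h=5) → closed; open now [(0,4) g=2 f=12, (0,5) g=1 f=12, (1,2) g=5 f=12, (2,5) g=1 f=10, (3,1) g=6 f=10, (3,3) g=4 f=10, (4,2) g=6 f=10]

order=[(2,2) → (3,2)]; open=[(0,4) g=2 f=12, (0,5) g=1 f=12, (1,2) g=5 f=12, (2,5) g=1 f=10, (3,1) g=6 f=10, (3,3) g=4 f=10, (4,2) g=6 f=10]; closed=[(1,4), (1,5), (2,2), (2,3), (2,4), (3,2)]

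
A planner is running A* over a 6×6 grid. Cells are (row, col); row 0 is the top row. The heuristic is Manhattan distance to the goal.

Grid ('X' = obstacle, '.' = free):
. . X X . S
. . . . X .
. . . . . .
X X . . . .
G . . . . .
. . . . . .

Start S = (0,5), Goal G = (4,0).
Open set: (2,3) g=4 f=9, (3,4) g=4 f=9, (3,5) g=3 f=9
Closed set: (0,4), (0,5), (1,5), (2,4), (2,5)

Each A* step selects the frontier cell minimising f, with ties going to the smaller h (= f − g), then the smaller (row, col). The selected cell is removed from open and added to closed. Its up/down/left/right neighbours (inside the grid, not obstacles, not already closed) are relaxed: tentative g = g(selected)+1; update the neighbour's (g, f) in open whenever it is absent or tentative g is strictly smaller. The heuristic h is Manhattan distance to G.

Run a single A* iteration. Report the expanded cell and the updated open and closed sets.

expanded=(2,3); open=[(1,3) g=5 f=11, (2,2) g=5 f=9, (3,3) g=5 f=9, (3,4) g=4 f=9, (3,5) g=3 f=9]; closed=[(0,4), (0,5), (1,5), (2,3), (2,4), (2,5)]

step 1: expand (2,3) (f=9, h=5) → closed; open now [(1,3) g=5 f=11, (2,2) g=5 f=9, (3,3) g=5 f=9, (3,4) g=4 f=9, (3,5) g=3 f=9]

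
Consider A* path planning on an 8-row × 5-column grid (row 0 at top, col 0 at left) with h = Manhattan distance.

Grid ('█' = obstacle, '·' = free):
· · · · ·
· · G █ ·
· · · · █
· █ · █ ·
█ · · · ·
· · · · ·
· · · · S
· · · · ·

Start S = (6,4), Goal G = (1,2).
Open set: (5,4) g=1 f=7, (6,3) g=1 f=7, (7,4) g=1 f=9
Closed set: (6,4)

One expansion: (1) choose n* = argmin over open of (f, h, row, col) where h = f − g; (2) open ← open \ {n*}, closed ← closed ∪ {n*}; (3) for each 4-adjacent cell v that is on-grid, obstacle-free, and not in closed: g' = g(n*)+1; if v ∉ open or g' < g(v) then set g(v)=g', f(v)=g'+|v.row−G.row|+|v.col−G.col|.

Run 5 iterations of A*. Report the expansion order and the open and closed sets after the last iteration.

step 1: expand (5,4) (f=7, h=6) → closed; open now [(4,4) g=2 f=7, (5,3) g=2 f=7, (6,3) g=1 f=7, (7,4) g=1 f=9]
step 2: expand (4,4) (f=7, h=5) → closed; open now [(3,4) g=3 f=7, (4,3) g=3 f=7, (5,3) g=2 f=7, (6,3) g=1 f=7, (7,4) g=1 f=9]
step 3: expand (3,4) (f=7, h=4) → closed; open now [(4,3) g=3 f=7, (5,3) g=2 f=7, (6,3) g=1 f=7, (7,4) g=1 f=9]
step 4: expand (4,3) (f=7, h=4) → closed; open now [(4,2) g=4 f=7, (5,3) g=2 f=7, (6,3) g=1 f=7, (7,4) g=1 f=9]
step 5: expand (4,2) (f=7, h=3) → closed; open now [(3,2) g=5 f=7, (4,1) g=5 f=9, (5,2) g=5 f=9, (5,3) g=2 f=7, (6,3) g=1 f=7, (7,4) g=1 f=9]

order=[(5,4) → (4,4) → (3,4) → (4,3) → (4,2)]; open=[(3,2) g=5 f=7, (4,1) g=5 f=9, (5,2) g=5 f=9, (5,3) g=2 f=7, (6,3) g=1 f=7, (7,4) g=1 f=9]; closed=[(3,4), (4,2), (4,3), (4,4), (5,4), (6,4)]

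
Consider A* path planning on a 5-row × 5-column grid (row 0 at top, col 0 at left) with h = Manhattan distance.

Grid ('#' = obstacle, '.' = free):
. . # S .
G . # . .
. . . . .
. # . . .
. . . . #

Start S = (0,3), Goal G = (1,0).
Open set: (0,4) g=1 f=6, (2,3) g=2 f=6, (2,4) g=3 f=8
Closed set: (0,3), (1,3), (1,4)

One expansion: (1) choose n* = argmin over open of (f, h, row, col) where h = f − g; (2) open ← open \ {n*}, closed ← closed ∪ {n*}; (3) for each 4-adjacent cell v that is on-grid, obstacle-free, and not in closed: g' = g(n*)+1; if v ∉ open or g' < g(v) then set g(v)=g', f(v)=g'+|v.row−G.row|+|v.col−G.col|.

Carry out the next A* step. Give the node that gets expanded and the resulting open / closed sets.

expanded=(2,3); open=[(0,4) g=1 f=6, (2,2) g=3 f=6, (2,4) g=3 f=8, (3,3) g=3 f=8]; closed=[(0,3), (1,3), (1,4), (2,3)]

step 1: expand (2,3) (f=6, h=4) → closed; open now [(0,4) g=1 f=6, (2,2) g=3 f=6, (2,4) g=3 f=8, (3,3) g=3 f=8]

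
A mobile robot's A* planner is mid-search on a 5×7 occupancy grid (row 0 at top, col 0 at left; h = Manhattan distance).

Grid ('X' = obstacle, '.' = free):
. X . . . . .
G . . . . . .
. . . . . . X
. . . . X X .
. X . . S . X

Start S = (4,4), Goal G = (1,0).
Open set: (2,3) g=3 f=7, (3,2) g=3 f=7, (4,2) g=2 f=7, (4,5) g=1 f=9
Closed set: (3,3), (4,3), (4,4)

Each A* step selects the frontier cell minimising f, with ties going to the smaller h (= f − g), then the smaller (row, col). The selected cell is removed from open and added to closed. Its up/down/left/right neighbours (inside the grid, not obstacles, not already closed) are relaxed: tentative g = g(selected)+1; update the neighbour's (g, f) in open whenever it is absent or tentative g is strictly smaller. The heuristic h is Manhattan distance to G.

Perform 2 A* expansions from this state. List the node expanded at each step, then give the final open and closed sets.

step 1: expand (2,3) (f=7, h=4) → closed; open now [(1,3) g=4 f=7, (2,2) g=4 f=7, (2,4) g=4 f=9, (3,2) g=3 f=7, (4,2) g=2 f=7, (4,5) g=1 f=9]
step 2: expand (1,3) (f=7, h=3) → closed; open now [(0,3) g=5 f=9, (1,2) g=5 f=7, (1,4) g=5 f=9, (2,2) g=4 f=7, (2,4) g=4 f=9, (3,2) g=3 f=7, (4,2) g=2 f=7, (4,5) g=1 f=9]

order=[(2,3) → (1,3)]; open=[(0,3) g=5 f=9, (1,2) g=5 f=7, (1,4) g=5 f=9, (2,2) g=4 f=7, (2,4) g=4 f=9, (3,2) g=3 f=7, (4,2) g=2 f=7, (4,5) g=1 f=9]; closed=[(1,3), (2,3), (3,3), (4,3), (4,4)]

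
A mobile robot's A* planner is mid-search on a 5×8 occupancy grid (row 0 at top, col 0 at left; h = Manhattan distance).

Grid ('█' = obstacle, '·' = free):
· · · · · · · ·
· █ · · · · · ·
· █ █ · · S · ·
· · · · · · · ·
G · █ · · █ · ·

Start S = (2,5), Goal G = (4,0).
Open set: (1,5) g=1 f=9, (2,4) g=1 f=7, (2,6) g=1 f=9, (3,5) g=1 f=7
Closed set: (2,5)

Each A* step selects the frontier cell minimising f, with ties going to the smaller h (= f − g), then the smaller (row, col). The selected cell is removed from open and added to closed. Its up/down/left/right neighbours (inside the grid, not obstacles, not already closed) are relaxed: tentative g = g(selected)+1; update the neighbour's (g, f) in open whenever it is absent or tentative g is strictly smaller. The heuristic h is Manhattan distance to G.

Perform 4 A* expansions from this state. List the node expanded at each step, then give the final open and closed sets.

step 1: expand (2,4) (f=7, h=6) → closed; open now [(1,4) g=2 f=9, (1,5) g=1 f=9, (2,3) g=2 f=7, (2,6) g=1 f=9, (3,4) g=2 f=7, (3,5) g=1 f=7]
step 2: expand (2,3) (f=7, h=5) → closed; open now [(1,3) g=3 f=9, (1,4) g=2 f=9, (1,5) g=1 f=9, (2,6) g=1 f=9, (3,3) g=3 f=7, (3,4) g=2 f=7, (3,5) g=1 f=7]
step 3: expand (3,3) (f=7, h=4) → closed; open now [(1,3) g=3 f=9, (1,4) g=2 f=9, (1,5) g=1 f=9, (2,6) g=1 f=9, (3,2) g=4 f=7, (3,4) g=2 f=7, (3,5) g=1 f=7, (4,3) g=4 f=7]
step 4: expand (3,2) (f=7, h=3) → closed; open now [(1,3) g=3 f=9, (1,4) g=2 f=9, (1,5) g=1 f=9, (2,6) g=1 f=9, (3,1) g=5 f=7, (3,4) g=2 f=7, (3,5) g=1 f=7, (4,3) g=4 f=7]

order=[(2,4) → (2,3) → (3,3) → (3,2)]; open=[(1,3) g=3 f=9, (1,4) g=2 f=9, (1,5) g=1 f=9, (2,6) g=1 f=9, (3,1) g=5 f=7, (3,4) g=2 f=7, (3,5) g=1 f=7, (4,3) g=4 f=7]; closed=[(2,3), (2,4), (2,5), (3,2), (3,3)]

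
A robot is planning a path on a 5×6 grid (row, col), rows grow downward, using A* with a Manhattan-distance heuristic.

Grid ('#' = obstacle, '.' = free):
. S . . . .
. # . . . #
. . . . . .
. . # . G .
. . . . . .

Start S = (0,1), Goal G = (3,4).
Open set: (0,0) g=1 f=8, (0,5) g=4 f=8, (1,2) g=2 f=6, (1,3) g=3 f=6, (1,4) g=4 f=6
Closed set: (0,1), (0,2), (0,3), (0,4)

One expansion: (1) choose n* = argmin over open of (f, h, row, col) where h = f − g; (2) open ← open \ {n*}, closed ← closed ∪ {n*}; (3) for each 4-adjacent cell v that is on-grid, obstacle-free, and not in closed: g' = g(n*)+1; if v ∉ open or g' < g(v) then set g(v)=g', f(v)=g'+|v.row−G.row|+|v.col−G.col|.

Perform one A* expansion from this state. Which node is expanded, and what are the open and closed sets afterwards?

expanded=(1,4); open=[(0,0) g=1 f=8, (0,5) g=4 f=8, (1,2) g=2 f=6, (1,3) g=3 f=6, (2,4) g=5 f=6]; closed=[(0,1), (0,2), (0,3), (0,4), (1,4)]

step 1: expand (1,4) (f=6, h=2) → closed; open now [(0,0) g=1 f=8, (0,5) g=4 f=8, (1,2) g=2 f=6, (1,3) g=3 f=6, (2,4) g=5 f=6]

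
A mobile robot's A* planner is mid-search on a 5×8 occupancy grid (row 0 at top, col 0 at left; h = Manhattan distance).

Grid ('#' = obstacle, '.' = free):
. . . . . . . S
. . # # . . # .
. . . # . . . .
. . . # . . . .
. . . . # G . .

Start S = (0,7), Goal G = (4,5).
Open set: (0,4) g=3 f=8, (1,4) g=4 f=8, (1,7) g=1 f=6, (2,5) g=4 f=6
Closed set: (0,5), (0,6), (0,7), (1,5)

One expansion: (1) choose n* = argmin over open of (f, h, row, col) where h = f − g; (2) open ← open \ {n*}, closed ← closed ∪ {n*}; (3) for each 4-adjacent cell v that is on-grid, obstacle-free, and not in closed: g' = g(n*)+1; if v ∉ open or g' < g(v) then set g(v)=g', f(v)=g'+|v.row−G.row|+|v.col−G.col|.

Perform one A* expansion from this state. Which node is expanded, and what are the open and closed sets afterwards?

step 1: expand (2,5) (f=6, h=2) → closed; open now [(0,4) g=3 f=8, (1,4) g=4 f=8, (1,7) g=1 f=6, (2,4) g=5 f=8, (2,6) g=5 f=8, (3,5) g=5 f=6]

expanded=(2,5); open=[(0,4) g=3 f=8, (1,4) g=4 f=8, (1,7) g=1 f=6, (2,4) g=5 f=8, (2,6) g=5 f=8, (3,5) g=5 f=6]; closed=[(0,5), (0,6), (0,7), (1,5), (2,5)]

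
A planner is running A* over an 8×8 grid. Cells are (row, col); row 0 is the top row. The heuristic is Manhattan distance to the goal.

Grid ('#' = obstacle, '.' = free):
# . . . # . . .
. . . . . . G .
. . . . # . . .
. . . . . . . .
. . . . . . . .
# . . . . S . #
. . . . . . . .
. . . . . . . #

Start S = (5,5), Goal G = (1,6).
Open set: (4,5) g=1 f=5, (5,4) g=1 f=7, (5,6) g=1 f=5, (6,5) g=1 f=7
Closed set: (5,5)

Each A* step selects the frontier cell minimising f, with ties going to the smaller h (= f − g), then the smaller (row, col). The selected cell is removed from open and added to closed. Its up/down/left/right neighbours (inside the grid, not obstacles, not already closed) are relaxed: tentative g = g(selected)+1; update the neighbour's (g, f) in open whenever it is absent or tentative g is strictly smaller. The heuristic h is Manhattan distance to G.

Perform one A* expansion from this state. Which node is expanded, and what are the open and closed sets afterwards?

expanded=(4,5); open=[(3,5) g=2 f=5, (4,4) g=2 f=7, (4,6) g=2 f=5, (5,4) g=1 f=7, (5,6) g=1 f=5, (6,5) g=1 f=7]; closed=[(4,5), (5,5)]

step 1: expand (4,5) (f=5, h=4) → closed; open now [(3,5) g=2 f=5, (4,4) g=2 f=7, (4,6) g=2 f=5, (5,4) g=1 f=7, (5,6) g=1 f=5, (6,5) g=1 f=7]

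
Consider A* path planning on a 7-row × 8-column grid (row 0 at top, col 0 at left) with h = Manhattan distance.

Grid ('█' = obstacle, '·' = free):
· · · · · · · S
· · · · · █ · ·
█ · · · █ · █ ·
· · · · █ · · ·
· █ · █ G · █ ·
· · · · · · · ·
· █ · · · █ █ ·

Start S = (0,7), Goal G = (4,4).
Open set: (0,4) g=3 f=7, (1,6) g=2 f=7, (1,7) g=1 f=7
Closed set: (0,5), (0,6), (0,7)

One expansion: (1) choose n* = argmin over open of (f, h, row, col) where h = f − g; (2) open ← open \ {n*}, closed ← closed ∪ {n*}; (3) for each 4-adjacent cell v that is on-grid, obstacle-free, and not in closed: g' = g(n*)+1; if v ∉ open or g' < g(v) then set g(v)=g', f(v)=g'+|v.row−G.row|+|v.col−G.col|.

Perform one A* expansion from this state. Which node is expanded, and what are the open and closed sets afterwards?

step 1: expand (0,4) (f=7, h=4) → closed; open now [(0,3) g=4 f=9, (1,4) g=4 f=7, (1,6) g=2 f=7, (1,7) g=1 f=7]

expanded=(0,4); open=[(0,3) g=4 f=9, (1,4) g=4 f=7, (1,6) g=2 f=7, (1,7) g=1 f=7]; closed=[(0,4), (0,5), (0,6), (0,7)]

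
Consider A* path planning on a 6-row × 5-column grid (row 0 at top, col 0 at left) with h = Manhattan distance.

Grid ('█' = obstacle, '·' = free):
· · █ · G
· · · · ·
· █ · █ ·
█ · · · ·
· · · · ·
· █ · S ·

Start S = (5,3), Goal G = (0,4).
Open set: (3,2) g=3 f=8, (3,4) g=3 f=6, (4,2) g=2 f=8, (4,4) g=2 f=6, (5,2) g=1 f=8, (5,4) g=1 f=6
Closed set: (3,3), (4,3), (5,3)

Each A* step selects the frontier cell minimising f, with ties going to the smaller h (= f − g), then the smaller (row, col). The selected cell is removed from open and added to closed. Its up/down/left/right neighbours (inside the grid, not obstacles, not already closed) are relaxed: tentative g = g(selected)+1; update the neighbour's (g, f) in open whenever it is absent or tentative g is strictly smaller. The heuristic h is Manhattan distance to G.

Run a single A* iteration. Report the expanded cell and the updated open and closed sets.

expanded=(3,4); open=[(2,4) g=4 f=6, (3,2) g=3 f=8, (4,2) g=2 f=8, (4,4) g=2 f=6, (5,2) g=1 f=8, (5,4) g=1 f=6]; closed=[(3,3), (3,4), (4,3), (5,3)]

step 1: expand (3,4) (f=6, h=3) → closed; open now [(2,4) g=4 f=6, (3,2) g=3 f=8, (4,2) g=2 f=8, (4,4) g=2 f=6, (5,2) g=1 f=8, (5,4) g=1 f=6]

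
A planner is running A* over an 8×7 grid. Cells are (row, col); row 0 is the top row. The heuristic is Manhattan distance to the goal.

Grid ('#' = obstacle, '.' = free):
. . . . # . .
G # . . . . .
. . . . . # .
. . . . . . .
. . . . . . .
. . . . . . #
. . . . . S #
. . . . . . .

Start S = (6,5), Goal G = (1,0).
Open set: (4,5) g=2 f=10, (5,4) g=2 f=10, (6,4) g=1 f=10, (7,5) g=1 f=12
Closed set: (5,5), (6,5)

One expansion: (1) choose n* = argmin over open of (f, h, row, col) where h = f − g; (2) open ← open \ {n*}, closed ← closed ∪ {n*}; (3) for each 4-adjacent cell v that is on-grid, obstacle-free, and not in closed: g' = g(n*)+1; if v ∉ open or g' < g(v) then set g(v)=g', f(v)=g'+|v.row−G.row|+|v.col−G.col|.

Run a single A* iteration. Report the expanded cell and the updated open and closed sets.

expanded=(4,5); open=[(3,5) g=3 f=10, (4,4) g=3 f=10, (4,6) g=3 f=12, (5,4) g=2 f=10, (6,4) g=1 f=10, (7,5) g=1 f=12]; closed=[(4,5), (5,5), (6,5)]

step 1: expand (4,5) (f=10, h=8) → closed; open now [(3,5) g=3 f=10, (4,4) g=3 f=10, (4,6) g=3 f=12, (5,4) g=2 f=10, (6,4) g=1 f=10, (7,5) g=1 f=12]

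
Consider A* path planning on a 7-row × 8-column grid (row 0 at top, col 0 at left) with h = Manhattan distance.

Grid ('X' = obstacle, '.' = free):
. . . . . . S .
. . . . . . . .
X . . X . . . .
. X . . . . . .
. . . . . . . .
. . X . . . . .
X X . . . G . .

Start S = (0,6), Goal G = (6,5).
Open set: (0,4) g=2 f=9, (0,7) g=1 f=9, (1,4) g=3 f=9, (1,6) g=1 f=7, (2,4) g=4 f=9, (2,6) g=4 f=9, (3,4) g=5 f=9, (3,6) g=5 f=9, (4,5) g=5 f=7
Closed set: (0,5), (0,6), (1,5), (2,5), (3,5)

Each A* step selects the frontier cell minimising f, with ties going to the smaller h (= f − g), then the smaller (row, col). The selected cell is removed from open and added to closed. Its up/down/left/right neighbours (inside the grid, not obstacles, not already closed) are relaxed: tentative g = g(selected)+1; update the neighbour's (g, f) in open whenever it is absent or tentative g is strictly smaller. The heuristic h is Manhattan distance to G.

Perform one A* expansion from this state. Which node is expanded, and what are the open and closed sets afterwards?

expanded=(4,5); open=[(0,4) g=2 f=9, (0,7) g=1 f=9, (1,4) g=3 f=9, (1,6) g=1 f=7, (2,4) g=4 f=9, (2,6) g=4 f=9, (3,4) g=5 f=9, (3,6) g=5 f=9, (4,4) g=6 f=9, (4,6) g=6 f=9, (5,5) g=6 f=7]; closed=[(0,5), (0,6), (1,5), (2,5), (3,5), (4,5)]

step 1: expand (4,5) (f=7, h=2) → closed; open now [(0,4) g=2 f=9, (0,7) g=1 f=9, (1,4) g=3 f=9, (1,6) g=1 f=7, (2,4) g=4 f=9, (2,6) g=4 f=9, (3,4) g=5 f=9, (3,6) g=5 f=9, (4,4) g=6 f=9, (4,6) g=6 f=9, (5,5) g=6 f=7]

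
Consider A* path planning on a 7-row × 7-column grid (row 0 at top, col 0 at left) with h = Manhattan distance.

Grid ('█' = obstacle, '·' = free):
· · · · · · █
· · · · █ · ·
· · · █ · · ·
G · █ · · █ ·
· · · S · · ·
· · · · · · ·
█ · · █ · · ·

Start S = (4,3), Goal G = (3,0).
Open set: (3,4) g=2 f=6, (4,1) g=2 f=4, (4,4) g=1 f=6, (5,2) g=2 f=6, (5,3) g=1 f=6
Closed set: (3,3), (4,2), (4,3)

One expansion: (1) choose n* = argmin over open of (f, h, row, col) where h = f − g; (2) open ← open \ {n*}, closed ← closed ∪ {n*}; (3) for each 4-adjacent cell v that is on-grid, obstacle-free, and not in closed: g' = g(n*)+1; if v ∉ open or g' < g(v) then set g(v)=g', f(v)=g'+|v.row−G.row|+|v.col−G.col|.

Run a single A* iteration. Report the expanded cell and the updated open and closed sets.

step 1: expand (4,1) (f=4, h=2) → closed; open now [(3,1) g=3 f=4, (3,4) g=2 f=6, (4,0) g=3 f=4, (4,4) g=1 f=6, (5,1) g=3 f=6, (5,2) g=2 f=6, (5,3) g=1 f=6]

expanded=(4,1); open=[(3,1) g=3 f=4, (3,4) g=2 f=6, (4,0) g=3 f=4, (4,4) g=1 f=6, (5,1) g=3 f=6, (5,2) g=2 f=6, (5,3) g=1 f=6]; closed=[(3,3), (4,1), (4,2), (4,3)]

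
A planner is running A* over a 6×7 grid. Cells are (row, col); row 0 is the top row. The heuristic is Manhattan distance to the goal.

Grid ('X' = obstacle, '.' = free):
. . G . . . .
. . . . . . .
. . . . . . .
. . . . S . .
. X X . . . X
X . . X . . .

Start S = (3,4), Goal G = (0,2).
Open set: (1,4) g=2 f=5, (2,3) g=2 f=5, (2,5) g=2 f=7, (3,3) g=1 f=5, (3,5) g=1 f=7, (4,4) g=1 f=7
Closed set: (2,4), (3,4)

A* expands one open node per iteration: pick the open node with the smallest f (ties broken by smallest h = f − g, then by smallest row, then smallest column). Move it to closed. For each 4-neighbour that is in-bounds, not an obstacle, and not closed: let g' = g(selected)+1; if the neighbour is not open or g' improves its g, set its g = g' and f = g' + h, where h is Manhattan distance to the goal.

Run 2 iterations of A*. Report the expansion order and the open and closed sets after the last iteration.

step 1: expand (1,4) (f=5, h=3) → closed; open now [(0,4) g=3 f=5, (1,3) g=3 f=5, (1,5) g=3 f=7, (2,3) g=2 f=5, (2,5) g=2 f=7, (3,3) g=1 f=5, (3,5) g=1 f=7, (4,4) g=1 f=7]
step 2: expand (0,4) (f=5, h=2) → closed; open now [(0,3) g=4 f=5, (0,5) g=4 f=7, (1,3) g=3 f=5, (1,5) g=3 f=7, (2,3) g=2 f=5, (2,5) g=2 f=7, (3,3) g=1 f=5, (3,5) g=1 f=7, (4,4) g=1 f=7]

order=[(1,4) → (0,4)]; open=[(0,3) g=4 f=5, (0,5) g=4 f=7, (1,3) g=3 f=5, (1,5) g=3 f=7, (2,3) g=2 f=5, (2,5) g=2 f=7, (3,3) g=1 f=5, (3,5) g=1 f=7, (4,4) g=1 f=7]; closed=[(0,4), (1,4), (2,4), (3,4)]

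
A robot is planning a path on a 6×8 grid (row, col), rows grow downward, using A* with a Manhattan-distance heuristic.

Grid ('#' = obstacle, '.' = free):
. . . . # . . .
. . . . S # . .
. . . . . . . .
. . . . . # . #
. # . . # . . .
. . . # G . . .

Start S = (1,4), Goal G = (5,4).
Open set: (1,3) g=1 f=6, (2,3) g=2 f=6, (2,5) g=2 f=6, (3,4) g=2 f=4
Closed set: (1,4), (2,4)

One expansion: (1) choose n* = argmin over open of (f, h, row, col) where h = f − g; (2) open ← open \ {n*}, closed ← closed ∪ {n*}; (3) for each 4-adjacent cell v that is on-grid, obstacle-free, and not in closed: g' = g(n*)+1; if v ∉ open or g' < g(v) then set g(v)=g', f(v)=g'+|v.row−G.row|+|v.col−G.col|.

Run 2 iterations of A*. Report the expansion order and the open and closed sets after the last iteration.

step 1: expand (3,4) (f=4, h=2) → closed; open now [(1,3) g=1 f=6, (2,3) g=2 f=6, (2,5) g=2 f=6, (3,3) g=3 f=6]
step 2: expand (3,3) (f=6, h=3) → closed; open now [(1,3) g=1 f=6, (2,3) g=2 f=6, (2,5) g=2 f=6, (3,2) g=4 f=8, (4,3) g=4 f=6]

order=[(3,4) → (3,3)]; open=[(1,3) g=1 f=6, (2,3) g=2 f=6, (2,5) g=2 f=6, (3,2) g=4 f=8, (4,3) g=4 f=6]; closed=[(1,4), (2,4), (3,3), (3,4)]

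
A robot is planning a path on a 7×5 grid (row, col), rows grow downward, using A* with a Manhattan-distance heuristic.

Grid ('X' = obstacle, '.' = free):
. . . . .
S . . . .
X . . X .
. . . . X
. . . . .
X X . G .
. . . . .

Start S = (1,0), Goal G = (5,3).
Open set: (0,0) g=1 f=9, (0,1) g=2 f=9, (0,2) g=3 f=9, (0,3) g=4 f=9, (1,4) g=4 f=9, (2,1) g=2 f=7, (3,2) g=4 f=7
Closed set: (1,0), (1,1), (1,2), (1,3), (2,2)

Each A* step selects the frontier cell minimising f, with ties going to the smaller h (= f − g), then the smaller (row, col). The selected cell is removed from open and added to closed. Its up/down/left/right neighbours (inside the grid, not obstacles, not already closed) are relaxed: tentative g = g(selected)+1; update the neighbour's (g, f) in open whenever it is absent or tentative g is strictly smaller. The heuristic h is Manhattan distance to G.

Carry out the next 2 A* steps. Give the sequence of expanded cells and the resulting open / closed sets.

order=[(3,2) → (3,3)]; open=[(0,0) g=1 f=9, (0,1) g=2 f=9, (0,2) g=3 f=9, (0,3) g=4 f=9, (1,4) g=4 f=9, (2,1) g=2 f=7, (3,1) g=5 f=9, (4,2) g=5 f=7, (4,3) g=6 f=7]; closed=[(1,0), (1,1), (1,2), (1,3), (2,2), (3,2), (3,3)]

step 1: expand (3,2) (f=7, h=3) → closed; open now [(0,0) g=1 f=9, (0,1) g=2 f=9, (0,2) g=3 f=9, (0,3) g=4 f=9, (1,4) g=4 f=9, (2,1) g=2 f=7, (3,1) g=5 f=9, (3,3) g=5 f=7, (4,2) g=5 f=7]
step 2: expand (3,3) (f=7, h=2) → closed; open now [(0,0) g=1 f=9, (0,1) g=2 f=9, (0,2) g=3 f=9, (0,3) g=4 f=9, (1,4) g=4 f=9, (2,1) g=2 f=7, (3,1) g=5 f=9, (4,2) g=5 f=7, (4,3) g=6 f=7]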